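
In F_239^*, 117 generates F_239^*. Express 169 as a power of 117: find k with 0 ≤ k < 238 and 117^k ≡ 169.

Baby-step giant-step with m = ceil(sqrt(238)) = 16.
Baby table (117^j mod 239 for j=0..15):
  0:1  1:117  2:66  3:74  4:54  5:104  6:218  7:172
  8:48  9:119  10:61  11:206  12:202  13:212  14:187  15:130
Giant step factor: 117^(-16) ≡ 25 (mod 239).
Scan 169·25^i mod 239 for i = 0, 1, …:
  i=0: 169   i=1: 162   i=2: 226   i=3: 153
  i=4: 1
Match at i=4, j=0: k = 4·16 + 0 = 64.

64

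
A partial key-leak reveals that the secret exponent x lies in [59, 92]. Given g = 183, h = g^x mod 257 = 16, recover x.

64

Compute 183^59 mod 257 = 151, then multiply by 183 repeatedly:
  183^59=151  183^60=134  183^61=107  183^62=49  183^63=229
  183^64=16
Found 16 at exponent 64.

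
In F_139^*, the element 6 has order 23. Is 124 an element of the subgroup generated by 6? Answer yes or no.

no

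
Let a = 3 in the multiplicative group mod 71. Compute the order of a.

The order of 3 must divide p − 1 = 70 = 2 · 5 · 7.
Divisors: 1, 2, 5, 7, 10, 14, 35, 70.
Check each in increasing order: 3^1 ≡ 3;  3^2 ≡ 9;  3^5 ≡ 30;  3^7 ≡ 57;  3^10 ≡ 48;  3^14 ≡ 54;  3^35 ≡ 1.
Smallest exponent giving 1 is 35.

35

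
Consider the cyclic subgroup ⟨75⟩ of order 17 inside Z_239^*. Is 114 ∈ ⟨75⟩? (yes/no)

no

⟨75⟩ has order 17; its elements mod 239 are {1, 6, 22, 36, 40, 51, 67, 71, 75, 101, 128, 132, 163, 166, 187, 211, 216}.
114 is not in this set.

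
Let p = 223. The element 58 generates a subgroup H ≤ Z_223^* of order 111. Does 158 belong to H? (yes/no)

158 ∈ ⟨58⟩ iff 158^111 ≡ 1 (mod 223), since |⟨58⟩| = 111.
158^111 mod 223 = 222.
Since 222 ≠ 1, 158 does not lie in the subgroup.

no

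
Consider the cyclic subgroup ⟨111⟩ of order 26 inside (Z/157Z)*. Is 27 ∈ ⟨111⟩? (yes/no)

27 ∈ ⟨111⟩ iff 27^26 ≡ 1 (mod 157), since |⟨111⟩| = 26.
27^26 mod 157 = 1.
Since 1 = 1, 27 lies in the subgroup.

yes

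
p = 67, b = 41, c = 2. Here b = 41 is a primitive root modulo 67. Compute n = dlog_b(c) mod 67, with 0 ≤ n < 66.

5

Successive powers of 41 modulo 67:
  41^0=1  41^1=41  41^2=6  41^3=45  41^4=36  41^5=2
So 41^5 ≡ 2 (mod 67), giving n = 5.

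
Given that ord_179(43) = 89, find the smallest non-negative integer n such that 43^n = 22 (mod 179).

18

Successive powers of 43 modulo 179:
  43^0=1  43^1=43  43^2=59  43^3=31  43^4=80  43^5=39
  43^6=66  43^7=153  43^8=135  43^9=77  43^10=89  43^11=68
  43^12=60  43^13=74  43^14=139  43^15=70  43^16=146  43^17=13
  43^18=22
So 43^18 ≡ 22 (mod 179), giving n = 18.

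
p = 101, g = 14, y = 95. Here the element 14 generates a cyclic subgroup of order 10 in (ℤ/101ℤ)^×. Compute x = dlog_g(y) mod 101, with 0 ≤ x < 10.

2

Successive powers of 14 modulo 101:
  14^0=1  14^1=14  14^2=95
So 14^2 ≡ 95 (mod 101), giving x = 2.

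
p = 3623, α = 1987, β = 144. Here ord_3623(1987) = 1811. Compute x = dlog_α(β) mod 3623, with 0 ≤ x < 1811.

95

Baby-step giant-step with m = ceil(sqrt(1811)) = 43.
Baby table (1987^j mod 3623 for j=0..42):
  0:1  1:1987  2:2722  3:3098  4:249  5:2035  6:277  7:3326
  8:410  9:3118  10:136  11:2130  12:646  13:1060  14:1257  15:1412
  16:1442  17:3084  18:1415  19:157  20:381  21:3463  22:904  23:2863
  24:671  25:13  26:470  27:2779  28:421  29:3237  30:1094  31:3601
  32:3385  33:1707  34:681  35:1768  36:2329  37:1152  38:2911  39:1849
  40:241  41:631  42:239
Giant step factor: 1987^(-43) ≡ 427 (mod 3623).
Scan 144·427^i mod 3623 for i = 0, 1, …:
  i=0: 144   i=1: 3520   i=2: 3118
Match at i=2, j=9: x = 2·43 + 9 = 95.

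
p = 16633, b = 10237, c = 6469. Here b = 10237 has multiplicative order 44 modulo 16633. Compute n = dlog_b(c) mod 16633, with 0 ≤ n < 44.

5

Baby-step giant-step with m = ceil(sqrt(44)) = 7.
Baby table (10237^j mod 16633 for j=0..6):
  0:1  1:10237  2:8269  3:4416  4:14731  5:6469  6:7180
Giant step factor: 10237^(-7) ≡ 6876 (mod 16633).
Scan 6469·6876^i mod 16633 for i = 0, 1, …:
  i=0: 6469
Match at i=0, j=5: n = 0·7 + 5 = 5.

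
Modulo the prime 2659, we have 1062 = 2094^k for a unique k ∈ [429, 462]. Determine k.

Compute 2094^429 mod 2659 = 1823, then multiply by 2094 repeatedly:
  2094^429=1823  2094^430=1697  2094^431=1094  2094^432=1437  2094^433=1749
  2094^434=963  2094^435=1000  2094^436=1367  2094^437=1414  2094^438=1449
  2094^439=287  2094^440=44  2094^441=1730  2094^442=1062
Found 1062 at exponent 442.

442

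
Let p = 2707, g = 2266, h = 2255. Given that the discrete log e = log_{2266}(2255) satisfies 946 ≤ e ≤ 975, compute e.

Compute 2266^946 mod 2707 = 2371, then multiply by 2266 repeatedly:
  2266^946=2371  2266^947=1998  2266^948=1364  2266^949=2137  2266^950=2326
  2266^951=187  2266^952=1450  2266^953=2109  2266^954=1139  2266^955=1203
  2266^956=49  2266^957=47  2266^958=929  2266^959=1775  2266^960=2255
Found 2255 at exponent 960.

960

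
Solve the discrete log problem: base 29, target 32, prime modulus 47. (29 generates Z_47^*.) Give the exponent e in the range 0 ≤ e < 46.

42

Baby-step giant-step with m = ceil(sqrt(46)) = 7.
Baby table (29^j mod 47 for j=0..6):
  0:1  1:29  2:42  3:43  4:25  5:20  6:16
Giant step factor: 29^(-7) ≡ 39 (mod 47).
Scan 32·39^i mod 47 for i = 0, 1, …:
  i=0: 32   i=1: 26   i=2: 27   i=3: 19
  i=4: 36   i=5: 41   i=6: 1
Match at i=6, j=0: e = 6·7 + 0 = 42.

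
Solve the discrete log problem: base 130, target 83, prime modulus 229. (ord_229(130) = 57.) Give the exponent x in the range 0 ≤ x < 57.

20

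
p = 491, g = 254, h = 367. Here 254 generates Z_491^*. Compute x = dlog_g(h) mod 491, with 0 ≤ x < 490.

Baby-step giant-step with m = ceil(sqrt(490)) = 23.
Baby table (254^j mod 491 for j=0..22):
  0:1  1:254  2:195  3:430  4:218  5:380  6:284  7:450
  8:388  9:352  10:46  11:391  12:132  13:140  14:208  15:295
  16:298  17:78  18:172  19:480  20:152  21:310  22:180
Giant step factor: 254^(-23) ≡ 112 (mod 491).
Scan 367·112^i mod 491 for i = 0, 1, …:
  i=0: 367   i=1: 351   i=2: 32   i=3: 147
  i=4: 261   i=5: 263   i=6: 487   i=7: 43
  i=8: 397   i=9: 274   i=10: 246   i=11: 56
  i=12: 380
Match at i=12, j=5: x = 12·23 + 5 = 281.

281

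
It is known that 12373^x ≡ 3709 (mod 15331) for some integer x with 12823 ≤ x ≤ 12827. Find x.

Compute 12373^12823 mod 15331 = 3709, then multiply by 12373 repeatedly:
  12373^12823=3709
Found 3709 at exponent 12823.

12823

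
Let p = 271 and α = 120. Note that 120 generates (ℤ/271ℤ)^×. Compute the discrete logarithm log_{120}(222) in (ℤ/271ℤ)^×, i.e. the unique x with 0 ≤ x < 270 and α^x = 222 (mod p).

Baby-step giant-step with m = ceil(sqrt(270)) = 17.
Baby table (120^j mod 271 for j=0..16):
  0:1  1:120  2:37  3:104  4:14  5:54  6:247  7:101
  8:196  9:214  10:206  11:59  12:34  13:15  14:174  15:13
  16:205
Giant step factor: 120^(-17) ≡ 231 (mod 271).
Scan 222·231^i mod 271 for i = 0, 1, …:
  i=0: 222   i=1: 63   i=2: 190   i=3: 259
  i=4: 209   i=5: 41   i=6: 257   i=7: 18
  i=8: 93   i=9: 74     …   i=13: 160
  i=14: 104
Match at i=14, j=3: x = 14·17 + 3 = 241.

241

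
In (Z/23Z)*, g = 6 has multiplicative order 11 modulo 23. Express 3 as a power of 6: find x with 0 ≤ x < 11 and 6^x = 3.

Successive powers of 6 modulo 23:
  6^0=1  6^1=6  6^2=13  6^3=9  6^4=8  6^5=2
  6^6=12  6^7=3
So 6^7 ≡ 3 (mod 23), giving x = 7.

7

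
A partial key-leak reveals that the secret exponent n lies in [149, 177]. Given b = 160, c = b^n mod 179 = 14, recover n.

168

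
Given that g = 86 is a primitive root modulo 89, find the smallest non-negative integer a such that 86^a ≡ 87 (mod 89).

60

Baby-step giant-step with m = ceil(sqrt(88)) = 10.
Baby table (86^j mod 89 for j=0..9):
  0:1  1:86  2:9  3:62  4:81  5:24  6:17  7:38
  8:64  9:75
Giant step factor: 86^(-10) ≡ 53 (mod 89).
Scan 87·53^i mod 89 for i = 0, 1, …:
  i=0: 87   i=1: 72   i=2: 78   i=3: 40
  i=4: 73   i=5: 42   i=6: 1
Match at i=6, j=0: a = 6·10 + 0 = 60.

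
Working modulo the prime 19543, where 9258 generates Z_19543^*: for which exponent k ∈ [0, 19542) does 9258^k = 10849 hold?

51

Baby-step giant-step with m = ceil(sqrt(19542)) = 140.
Baby table (9258^j mod 19543 for j=0..139):
  0:1  1:9258  2:14509  3:5283  4:13428  5:3401  6:2685  7:18577
  8:7466  9:16180  10:16888  11:5104  12:17401  13:5509  14:14635  15:18754
  16:4520  17:4597  18:13915  19:17157  20:13545  21:11722  22:19540  23:11312
  24:15102  25:3694  26:18345  27:9340  28:11488  29:2898  30:16688  31:10089
  32:7965  33:4231  34:6426  35:3016  36:14724  37:2367  38:5983  39:5752
  40:16884  41:7158  42:17994  43:3920  44:9  45:5150  46:13323  47:8461
  48:3594  49:11066  50:4622  51:10849  52:8565  53:8819  54:15191  55:6850
  56:265  57:10495  58:14457  59:12442  60:1594  61:2287  62:7977  63:17612
  64:4647  65:7783  66:19516  67:4093  68:18660  69:13703  70:8761  71:5888
  72:5677  73:6539  74:13391  75:12629  76:13056  77:18536  78:18748  79:7601
  80:15258  81:1760  82:14761  83:12682  84:15155  85:5793  86:5602  87:15737
  88:81  89:7264  90:2649  91:17520  92:12803  93:1879  94:2512  95:19469
  96:18456  97:1199  98:19461  99:3021  100:2385  101:16283  102:12855  103:14263
  104:14346  105:1040  106:13164  107:2164  108:2737  109:11418  110:19300  111:17294
  112:11596  113:6069  114:677  115:13906  116:12007  117:222  118:3261  119:15946
  120:246  121:10480  122:12388  123:9780  124:521  125:15840  126:15591  127:16423
  128:19137  129:13051  130:11332  131:4832  132:729  133:6747  134:4298  135:1336
  136:17512  137:16911  138:3065  139:18877
Giant step factor: 9258^(-140) ≡ 2549 (mod 19543).
Scan 10849·2549^i mod 19543 for i = 0, 1, …:
  i=0: 10849
Match at i=0, j=51: k = 0·140 + 51 = 51.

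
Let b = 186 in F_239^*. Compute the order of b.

119

The order of 186 must divide p − 1 = 238 = 2 · 7 · 17.
Divisors: 1, 2, 7, 14, 17, 34, 119, 238.
Check each in increasing order: 186^1 ≡ 186;  186^2 ≡ 180;  186^7 ≡ 71;  186^14 ≡ 22;  186^17 ≡ 201;  186^34 ≡ 10;  186^119 ≡ 1.
Smallest exponent giving 1 is 119.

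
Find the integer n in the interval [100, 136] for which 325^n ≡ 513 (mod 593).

127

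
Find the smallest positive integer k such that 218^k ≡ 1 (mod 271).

The order of 218 must divide p − 1 = 270 = 2 · 3^3 · 5.
Divisors: 1, 2, 3, 5, 6, 9, 10, 15, 18, 27, 30, 45, 54, 90, 135, 270.
Check each in increasing order: 218^1 ≡ 218;  218^2 ≡ 99;  218^3 ≡ 173;  218^5 ≡ 54;  218^6 ≡ 119;  218^9 ≡ 262;  218^10 ≡ 206;  218^15 ≡ 13;  218^18 ≡ 81;  218^27 ≡ 84;  218^30 ≡ 169;  218^45 ≡ 29;  218^54 ≡ 10;  218^90 ≡ 28;  218^135 ≡ 270;  218^270 ≡ 1.
Smallest exponent giving 1 is 270.

270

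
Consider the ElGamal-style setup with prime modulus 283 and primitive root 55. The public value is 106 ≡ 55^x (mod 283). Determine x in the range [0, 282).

276

Baby-step giant-step with m = ceil(sqrt(282)) = 17.
Baby table (55^j mod 283 for j=0..16):
  0:1  1:55  2:195  3:254  4:103  5:5  6:275  7:126
  8:138  9:232  10:25  11:243  12:64  13:124  14:28  15:125
  16:83
Giant step factor: 55^(-17) ≡ 153 (mod 283).
Scan 106·153^i mod 283 for i = 0, 1, …:
  i=0: 106   i=1: 87   i=2: 10   i=3: 115
  i=4: 49   i=5: 139   i=6: 42   i=7: 200
  i=8: 36   i=9: 131     …   i=15: 132
  i=16: 103
Match at i=16, j=4: x = 16·17 + 4 = 276.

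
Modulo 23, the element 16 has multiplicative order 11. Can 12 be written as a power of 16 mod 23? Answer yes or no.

yes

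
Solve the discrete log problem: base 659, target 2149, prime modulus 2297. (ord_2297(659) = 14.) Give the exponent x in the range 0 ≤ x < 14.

9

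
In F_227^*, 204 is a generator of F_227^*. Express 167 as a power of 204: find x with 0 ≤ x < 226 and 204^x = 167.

138

Baby-step giant-step with m = ceil(sqrt(226)) = 16.
Baby table (204^j mod 227 for j=0..15):
  0:1  1:204  2:75  3:91  4:177  5:15  6:109  7:217
  8:3  9:158  10:225  11:46  12:77  13:45  14:100  15:197
Giant step factor: 204^(-16) ≡ 101 (mod 227).
Scan 167·101^i mod 227 for i = 0, 1, …:
  i=0: 167   i=1: 69   i=2: 159   i=3: 169
  i=4: 44   i=5: 131   i=6: 65   i=7: 209
  i=8: 225
Match at i=8, j=10: x = 8·16 + 10 = 138.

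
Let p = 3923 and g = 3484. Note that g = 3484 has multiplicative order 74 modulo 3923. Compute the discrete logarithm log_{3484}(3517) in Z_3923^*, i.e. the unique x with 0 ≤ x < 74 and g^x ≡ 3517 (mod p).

Successive powers of 3484 modulo 3923:
  3484^0=1  3484^1=3484  3484^2=494  3484^3=2822  3484^4=810  3484^5=1403
  3484^6=3917  3484^7=2634  3484^8=959  3484^9=2683  3484^10=2986  3484^11=3351
  3484^12=36  3484^13=3811  3484^14=2092  3484^15=3517
So 3484^15 ≡ 3517 (mod 3923), giving x = 15.

15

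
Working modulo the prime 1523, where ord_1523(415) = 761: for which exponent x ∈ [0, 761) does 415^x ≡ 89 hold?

484

Baby-step giant-step with m = ceil(sqrt(761)) = 28.
Baby table (415^j mod 1523 for j=0..27):
  0:1  1:415  2:126  3:508  4:646  5:42  6:677  7:723
  8:14  9:1241  10:241  11:1020  12:1429  13:588  14:340  15:984
  16:196  17:621  18:328  19:573  20:207  21:617  22:191  23:69
  24:1221  25:1079  26:23  27:407
Giant step factor: 415^(-28) ≡ 319 (mod 1523).
Scan 89·319^i mod 1523 for i = 0, 1, …:
  i=0: 89   i=1: 977   i=2: 971   i=3: 580
  i=4: 737   i=5: 561   i=6: 768   i=7: 1312
  i=8: 1226   i=9: 1206     …   i=16: 974
  i=17: 14
Match at i=17, j=8: x = 17·28 + 8 = 484.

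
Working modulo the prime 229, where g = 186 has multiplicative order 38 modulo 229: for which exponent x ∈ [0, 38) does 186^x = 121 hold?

26

Successive powers of 186 modulo 229:
  186^0=1  186^1=186  186^2=17  186^3=185  186^4=60  186^5=168
  186^6=104  186^7=108  186^8=165  186^9=4  186^10=57  186^11=68
  186^12=53  186^13=11  186^14=214  186^15=187  186^16=203  186^17=202
  186^18=16  186^19=228  186^20=43  186^21=212  186^22=44  186^23=169
  186^24=61  186^25=125  186^26=121
So 186^26 ≡ 121 (mod 229), giving x = 26.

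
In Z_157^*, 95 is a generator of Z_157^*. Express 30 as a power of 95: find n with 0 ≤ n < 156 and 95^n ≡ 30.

28

Baby-step giant-step with m = ceil(sqrt(156)) = 13.
Baby table (95^j mod 157 for j=0..12):
  0:1  1:95  2:76  3:155  4:124  5:5  6:4  7:66
  8:147  9:149  10:25  11:20  12:16
Giant step factor: 95^(-13) ≡ 135 (mod 157).
Scan 30·135^i mod 157 for i = 0, 1, …:
  i=0: 30   i=1: 125   i=2: 76
Match at i=2, j=2: n = 2·13 + 2 = 28.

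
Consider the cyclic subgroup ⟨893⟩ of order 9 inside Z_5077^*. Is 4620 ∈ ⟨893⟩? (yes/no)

⟨893⟩ has order 9; its elements mod 5077 are {1, 360, 893, 1509, 1629, 2132, 2585, 2675, 3447}.
4620 is not in this set.

no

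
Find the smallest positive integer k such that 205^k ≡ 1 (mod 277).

276

The order of 205 must divide p − 1 = 276 = 2^2 · 3 · 23.
Divisors: 1, 2, 3, 4, 6, 12, 23, 46, 69, 92, 138, 276.
Check each in increasing order: 205^1 ≡ 205;  205^2 ≡ 198;  205^3 ≡ 148;  205^4 ≡ 147;  205^6 ≡ 21;  205^12 ≡ 164;  205^23 ≡ 242;  205^46 ≡ 117;  205^69 ≡ 60;  205^92 ≡ 116;  205^138 ≡ 276;  205^276 ≡ 1.
Smallest exponent giving 1 is 276.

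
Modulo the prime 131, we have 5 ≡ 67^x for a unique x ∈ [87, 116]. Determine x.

Compute 67^87 mod 131 = 127, then multiply by 67 repeatedly:
  67^87=127  67^88=125  67^89=122  67^90=52  67^91=78
  67^92=117  67^93=110  67^94=34  67^95=51  67^96=11
  67^97=82  67^98=123  67^99=119  67^100=113  67^101=104
  67^102=25  67^103=103  67^104=89  67^105=68  67^106=102
  67^107=22  67^108=33  67^109=115  67^110=107  67^111=95
  67^112=77  67^113=50  67^114=75  67^115=47  67^116=5
Found 5 at exponent 116.

116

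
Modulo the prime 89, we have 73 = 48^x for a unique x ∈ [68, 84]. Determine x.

68

Compute 48^68 mod 89 = 73, then multiply by 48 repeatedly:
  48^68=73
Found 73 at exponent 68.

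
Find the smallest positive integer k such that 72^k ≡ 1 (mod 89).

The order of 72 must divide p − 1 = 88 = 2^3 · 11.
Divisors: 1, 2, 4, 8, 11, 22, 44, 88.
Check each in increasing order: 72^1 ≡ 72;  72^2 ≡ 22;  72^4 ≡ 39;  72^8 ≡ 8;  72^11 ≡ 34;  72^22 ≡ 88;  72^44 ≡ 1.
Smallest exponent giving 1 is 44.

44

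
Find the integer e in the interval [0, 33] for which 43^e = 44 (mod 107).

4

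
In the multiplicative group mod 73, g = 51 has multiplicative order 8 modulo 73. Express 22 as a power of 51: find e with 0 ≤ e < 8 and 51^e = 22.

Successive powers of 51 modulo 73:
  51^0=1  51^1=51  51^2=46  51^3=10  51^4=72  51^5=22
So 51^5 ≡ 22 (mod 73), giving e = 5.

5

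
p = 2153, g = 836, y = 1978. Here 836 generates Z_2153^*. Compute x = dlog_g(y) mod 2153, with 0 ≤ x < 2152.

Baby-step giant-step with m = ceil(sqrt(2152)) = 47.
Baby table (836^j mod 2153 for j=0..46):
  0:1  1:836  2:1324  3:222  4:434  5:1120  6:1918  7:1616
  8:1045  9:1655  10:1354  11:1619  12:1400  13:1321  14:2020  15:768
  16:454  17:616  18:409  19:1750  20:1113  21:372  22:960  23:1644
  24:770  25:2126  26:1111  27:853  28:465  29:1200  30:2055  31:2039
  32:1581  33:1927  34:528  35:43  36:1500  37:954  38:934  39:1438
  40:794  41:660  42:592  43:1875  44:116  45:91  46:721
Giant step factor: 836^(-47) ≡ 1666 (mod 2153).
Scan 1978·1666^i mod 2153 for i = 0, 1, …:
  i=0: 1978   i=1: 1258   i=2: 959   i=3: 168
  i=4: 2151   i=5: 974   i=6: 1475   i=7: 777
  i=8: 529   i=9: 737     …   i=13: 2063
  i=14: 770
Match at i=14, j=24: x = 14·47 + 24 = 682.

682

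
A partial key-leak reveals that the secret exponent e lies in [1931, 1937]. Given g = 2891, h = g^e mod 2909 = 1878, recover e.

1931

Compute 2891^1931 mod 2909 = 1878, then multiply by 2891 repeatedly:
  2891^1931=1878
Found 1878 at exponent 1931.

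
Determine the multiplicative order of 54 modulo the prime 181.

180

The order of 54 must divide p − 1 = 180 = 2^2 · 3^2 · 5.
Divisors: 1, 2, 3, 4, 5, 6, 9, 10, 12, 15, 18, 20, 30, 36, 45, 60, 90, 180.
Check each in increasing order: 54^1 ≡ 54;  54^2 ≡ 20;  54^3 ≡ 175;  54^4 ≡ 38;  54^5 ≡ 61;  54^6 ≡ 36;  54^9 ≡ 146;  54^10 ≡ 101;  54^12 ≡ 29;  54^15 ≡ 7;  54^18 ≡ 139;  54^20 ≡ 65;  54^30 ≡ 49;  54^36 ≡ 135;  54^45 ≡ 162;  54^60 ≡ 48;  54^90 ≡ 180;  54^180 ≡ 1.
Smallest exponent giving 1 is 180.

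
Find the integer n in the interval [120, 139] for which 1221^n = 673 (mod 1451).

Compute 1221^120 mod 1451 = 1011, then multiply by 1221 repeatedly:
  1221^120=1011  1221^121=1081  1221^122=942  1221^123=990  1221^124=107
  1221^125=57  1221^126=1400  1221^127=122  1221^128=960  1221^129=1203
  1221^130=451  1221^131=742  1221^132=558  1221^133=799  1221^134=507
  1221^135=921  1221^136=16  1221^137=673
Found 673 at exponent 137.

137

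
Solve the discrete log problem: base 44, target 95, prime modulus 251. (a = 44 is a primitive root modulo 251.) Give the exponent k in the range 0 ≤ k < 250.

3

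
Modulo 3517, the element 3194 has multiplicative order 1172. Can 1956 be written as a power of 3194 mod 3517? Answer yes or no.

yes

1956 ∈ ⟨3194⟩ iff 1956^1172 ≡ 1 (mod 3517), since |⟨3194⟩| = 1172.
1956^1172 mod 3517 = 1.
Since 1 = 1, 1956 lies in the subgroup.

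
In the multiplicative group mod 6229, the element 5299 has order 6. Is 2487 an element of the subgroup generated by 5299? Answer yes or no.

no

⟨5299⟩ has order 6; its elements mod 6229 are {1, 930, 931, 5298, 5299, 6228}.
2487 is not in this set.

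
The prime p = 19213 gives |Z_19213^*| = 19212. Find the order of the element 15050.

The order of 15050 must divide p − 1 = 19212 = 2^2 · 3 · 1601.
Divisors: 1, 2, 3, 4, 6, 12, 1601, 3202, 4803, 6404, 9606, 19212.
Check each in increasing order: 15050^1 ≡ 15050;  15050^2 ≡ 443;  15050^3 ≡ 239;  15050^4 ≡ 4119;  15050^6 ≡ 18695;  15050^12 ≡ 18555;  15050^1601 ≡ 10222;  15050^3202 ≡ 8990;  15050^4803 ≡ 1.
Smallest exponent giving 1 is 4803.

4803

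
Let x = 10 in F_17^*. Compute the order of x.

The order of 10 must divide p − 1 = 16 = 2^4.
Divisors: 1, 2, 4, 8, 16.
Check each in increasing order: 10^1 ≡ 10;  10^2 ≡ 15;  10^4 ≡ 4;  10^8 ≡ 16;  10^16 ≡ 1.
Smallest exponent giving 1 is 16.

16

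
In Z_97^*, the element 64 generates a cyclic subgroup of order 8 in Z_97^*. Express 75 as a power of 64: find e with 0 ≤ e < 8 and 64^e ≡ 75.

Successive powers of 64 modulo 97:
  64^0=1  64^1=64  64^2=22  64^3=50  64^4=96  64^5=33
  64^6=75
So 64^6 ≡ 75 (mod 97), giving e = 6.

6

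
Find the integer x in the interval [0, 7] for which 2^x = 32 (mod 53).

5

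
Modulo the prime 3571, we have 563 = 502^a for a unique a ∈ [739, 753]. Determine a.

747

Compute 502^739 mod 3571 = 2227, then multiply by 502 repeatedly:
  502^739=2227  502^740=231  502^741=1690  502^742=2053  502^743=2158
  502^744=1303  502^745=613  502^746=620  502^747=563
Found 563 at exponent 747.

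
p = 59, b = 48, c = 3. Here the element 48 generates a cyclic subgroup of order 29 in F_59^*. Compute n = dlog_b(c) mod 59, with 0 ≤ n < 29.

2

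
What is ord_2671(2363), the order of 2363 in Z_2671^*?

2670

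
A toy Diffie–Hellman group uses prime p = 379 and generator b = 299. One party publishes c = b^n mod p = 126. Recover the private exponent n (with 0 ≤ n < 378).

Baby-step giant-step with m = ceil(sqrt(378)) = 20.
Baby table (299^j mod 379 for j=0..19):
  0:1  1:299  2:336  3:29  4:333  5:269  6:83  7:182
  8:221  9:133  10:351  11:345  12:67  13:325  14:151  15:48
  16:329  17:210  18:255  19:66
Giant step factor: 299^(-20) ≡ 277 (mod 379).
Scan 126·277^i mod 379 for i = 0, 1, …:
  i=0: 126   i=1: 34   i=2: 322   i=3: 129
  i=4: 107   i=5: 77   i=6: 105   i=7: 281
  i=8: 142   i=9: 297   i=10: 26   i=11: 1
Match at i=11, j=0: n = 11·20 + 0 = 220.

220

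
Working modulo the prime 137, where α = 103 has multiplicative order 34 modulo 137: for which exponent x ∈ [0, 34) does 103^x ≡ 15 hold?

Successive powers of 103 modulo 137:
  103^0=1  103^1=103  103^2=60  103^3=15
So 103^3 ≡ 15 (mod 137), giving x = 3.

3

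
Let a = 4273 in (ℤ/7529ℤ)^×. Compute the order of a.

7528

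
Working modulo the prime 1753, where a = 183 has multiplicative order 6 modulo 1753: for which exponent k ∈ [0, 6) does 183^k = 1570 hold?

4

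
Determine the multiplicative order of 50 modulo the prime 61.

The order of 50 must divide p − 1 = 60 = 2^2 · 3 · 5.
Divisors: 1, 2, 3, 4, 5, 6, 10, 12, 15, 20, 30, 60.
Check each in increasing order: 50^1 ≡ 50;  50^2 ≡ 60;  50^3 ≡ 11;  50^4 ≡ 1.
Smallest exponent giving 1 is 4.

4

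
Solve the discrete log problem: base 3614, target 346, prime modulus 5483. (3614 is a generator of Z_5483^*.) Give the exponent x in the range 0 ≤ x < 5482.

1680

Baby-step giant-step with m = ceil(sqrt(5482)) = 75.
Baby table (3614^j mod 5483 for j=0..74):
  0:1  1:3614  2:490  3:5334  4:4331  5:3752  6:269  7:1675
  8:218  9:3783  10:2643  11:416  12:1082  13:969  14:3812  15:3272
  16:3660  17:2244  18:459  19:2960  20:107  21:2888  22:3083  23:506
  24:2845  25:1205  26:1368  27:3769  28:1394  29:4522  30:3168  31:648
  32:631  33:4989  34:2142  35:4675  36:2327  37:4339  38:5249  39:4189
  40:483  41:1968  42:901  43:4795  44:2850  45:2826  46:3818  47:3024
  48:1117  49:1350  50:4513  51:3540  52:1721  53:1972  54:4391  55:1272
  56:2254  57:3701  58:2377  59:4100  60:2334  61:2222  62:3196  63:3146
  64:3385  65:817  66:2784  67:71  68:4376  69:1892  70:387  71:453
  72:3208  73:2650  74:3782
Giant step factor: 3614^(-75) ≡ 2174 (mod 5483).
Scan 346·2174^i mod 5483 for i = 0, 1, …:
  i=0: 346   i=1: 1033   i=2: 3195   i=3: 4452
  i=4: 1153   i=5: 891   i=6: 1535   i=7: 3426
  i=8: 2210   i=9: 1432     …   i=21: 5318
  i=22: 3168
Match at i=22, j=30: x = 22·75 + 30 = 1680.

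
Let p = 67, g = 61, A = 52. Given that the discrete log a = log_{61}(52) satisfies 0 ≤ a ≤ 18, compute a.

Compute 61^0 mod 67 = 1, then multiply by 61 repeatedly:
  61^0=1  61^1=61  61^2=36  61^3=52
Found 52 at exponent 3.

3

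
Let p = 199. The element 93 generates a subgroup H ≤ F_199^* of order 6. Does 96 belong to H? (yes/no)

no

⟨93⟩ has order 6; its elements mod 199 are {1, 92, 93, 106, 107, 198}.
96 is not in this set.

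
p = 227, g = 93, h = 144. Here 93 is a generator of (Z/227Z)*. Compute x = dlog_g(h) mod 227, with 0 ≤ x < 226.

112

Baby-step giant-step with m = ceil(sqrt(226)) = 16.
Baby table (93^j mod 227 for j=0..15):
  0:1  1:93  2:23  3:96  4:75  5:165  6:136  7:163
  8:177  9:117  10:212  11:194  12:109  13:149  14:10  15:22
Giant step factor: 93^(-16) ≡ 76 (mod 227).
Scan 144·76^i mod 227 for i = 0, 1, …:
  i=0: 144   i=1: 48   i=2: 16   i=3: 81
  i=4: 27   i=5: 9   i=6: 3   i=7: 1
Match at i=7, j=0: x = 7·16 + 0 = 112.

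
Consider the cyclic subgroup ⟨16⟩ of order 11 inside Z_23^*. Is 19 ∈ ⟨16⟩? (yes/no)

no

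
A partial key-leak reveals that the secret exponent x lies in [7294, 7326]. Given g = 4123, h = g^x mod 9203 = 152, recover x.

7326

Compute 4123^7294 mod 9203 = 4000, then multiply by 4123 repeatedly:
  4123^7294=4000  4123^7295=224  4123^7296=3252  4123^7297=8428  4123^7298=7319
  4123^7299=8803  4123^7300=7340  4123^7301=3356  4123^7302=4679  4123^7303=2029
  4123^7304=40  4123^7305=8469  4123^7306=1505  4123^7307=2293  4123^7308=2558
  4123^7309=9199  4123^7310=1914  4123^7311=4451  4123^7312=691  4123^7313=5266
  4123^7314=1841  4123^7315=7171  4123^7316=5997  4123^7317=6373  4123^7318=1314
  4123^7319=6258  4123^7320=5725  4123^7321=7683  4123^7322=283  4123^7323=7231
  4123^7324=4896  4123^7325=4029  4123^7326=152
Found 152 at exponent 7326.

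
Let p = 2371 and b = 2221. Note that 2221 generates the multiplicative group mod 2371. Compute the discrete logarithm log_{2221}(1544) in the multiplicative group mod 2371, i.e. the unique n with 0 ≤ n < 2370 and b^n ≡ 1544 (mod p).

Baby-step giant-step with m = ceil(sqrt(2370)) = 49.
Baby table (2221^j mod 2371 for j=0..48):
  0:1  1:2221  2:1161  3:1304  4:1193  5:1246  6:409  7:296
  8:649  9:2232  10:1882  11:2220  12:1311  13:143  14:2260  15:53
  16:1534  17:2258  18:353  19:1583  20:2021  21:338  22:1462  23:1203
  24:2117  25:164  26:1481  27:724  28:466  29:1230  30:438  31:688
  32:1124  33:2112  34:914  35:418  36:1317  37:1614  38:2113  39:764
  40:1579  41:250  42:436  43:988  44:1173  45:1875  46:899  47:297
  48:499
Giant step factor: 2221^(-49) ≡ 58 (mod 2371).
Scan 1544·58^i mod 2371 for i = 0, 1, …:
  i=0: 1544   i=1: 1825   i=2: 1526   i=3: 781
  i=4: 249   i=5: 216   i=6: 673   i=7: 1098
  i=8: 2038   i=9: 2025     …   i=16: 1222
  i=17: 2117
Match at i=17, j=24: n = 17·49 + 24 = 857.

857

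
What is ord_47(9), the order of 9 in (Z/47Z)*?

23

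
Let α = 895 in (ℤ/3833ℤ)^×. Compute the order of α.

The order of 895 must divide p − 1 = 3832 = 2^3 · 479.
Divisors: 1, 2, 4, 8, 479, 958, 1916, 3832.
Check each in increasing order: 895^1 ≡ 895;  895^2 ≡ 3761;  895^4 ≡ 1351;  895^8 ≡ 693;  895^479 ≡ 3814;  895^958 ≡ 361;  895^1916 ≡ 3832;  895^3832 ≡ 1.
Smallest exponent giving 1 is 3832.

3832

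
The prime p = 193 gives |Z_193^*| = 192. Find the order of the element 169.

32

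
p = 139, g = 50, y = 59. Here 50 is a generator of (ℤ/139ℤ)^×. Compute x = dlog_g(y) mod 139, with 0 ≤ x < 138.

Baby-step giant-step with m = ceil(sqrt(138)) = 12.
Baby table (50^j mod 139 for j=0..11):
  0:1  1:50  2:137  3:39  4:4  5:61  6:131  7:17
  8:16  9:105  10:107  11:68
Giant step factor: 50^(-12) ≡ 63 (mod 139).
Scan 59·63^i mod 139 for i = 0, 1, …:
  i=0: 59   i=1: 103   i=2: 95   i=3: 8
  i=4: 87   i=5: 60   i=6: 27   i=7: 33
  i=8: 133   i=9: 39
Match at i=9, j=3: x = 9·12 + 3 = 111.

111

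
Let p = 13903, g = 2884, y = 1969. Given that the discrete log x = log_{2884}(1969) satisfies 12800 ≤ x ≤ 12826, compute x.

12804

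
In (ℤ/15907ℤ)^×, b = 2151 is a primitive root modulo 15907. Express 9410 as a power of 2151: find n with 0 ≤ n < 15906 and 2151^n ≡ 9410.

6169

Baby-step giant-step with m = ceil(sqrt(15906)) = 127.
Baby table (2151^j mod 15907 for j=0..126):
  0:1  1:2151  2:13771  3:2587  4:13094  5:9804  6:11629  7:8175
  8:7190  9:4086  10:8322  11:5247  12:8234  13:6843  14:5318  15:1885
  16:14257  17:14018  18:8953  19:10433  20:12513  21:819  22:11899  23:386
  24:3122  25:2668  26:12348  27:11765  28:14385  29:3020  30:5964  31:7522
  32:2403  33:14985  34:5153  35:12831  36:836  37:745  38:11795  39:15287
  40:2568  41:4039  42:2667  43:10197  44:13901  45:11798  46:5833  47:12067
  48:11800  49:10135  50:7795  51:1067  52:4509  53:11496  54:8418  55:4952
  56:9969  57:683  58:5689  59:4556  60:1244  61:3468  62:15192  63:5014
  64:168  65:11414  66:7013  67:5127  68:4626  69:8651  70:13018  71:5398
  72:14895  73:2447  74:14187  75:6611  76:15310  77:4320  78:2632  79:14447
  80:9126  81:788  82:8846  83:2974  84:2460  85:10336  86:10657  87:1220
  88:15472  89:2828  90:6554  91:4052  92:14723  93:14243  94:15718  95:7043
  96:6029  97:4174  98:6726  99:8163  100:13192  101:13811  102:9092  103:7189
  104:1935  105:10458  106:2660  107:11047  108:12946  109:9596  110:9617  111:7067
  112:9932  113:631  114:5186  115:4279  116:9883  117:6581  118:14408  119:4772
  120:4557  121:3395  122:1332  123:1872  124:2201  125:9972  126:7136
Giant step factor: 2151^(-127) ≡ 6792 (mod 15907).
Scan 9410·6792^i mod 15907 for i = 0, 1, …:
  i=0: 9410   i=1: 14301   i=2: 4250   i=3: 10702
  i=4: 8901   i=5: 8992   i=6: 6691   i=7: 14880
  i=8: 7789   i=9: 12113     …   i=47: 6284
  i=48: 2447
Match at i=48, j=73: n = 48·127 + 73 = 6169.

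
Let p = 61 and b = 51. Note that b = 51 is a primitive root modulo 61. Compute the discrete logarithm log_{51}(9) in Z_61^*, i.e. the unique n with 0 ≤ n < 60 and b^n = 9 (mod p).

24

Successive powers of 51 modulo 61:
  51^0=1  51^1=51  51^2=39  51^3=37  51^4=57  51^5=40
  51^6=27  51^7=35  51^8=16  51^9=23  51^10=14  51^11=43
  51^12=58  51^13=30  51^14=5  51^15=11  51^16=12  51^17=2
  51^18=41  51^19=17  51^20=13  51^21=53  51^22=19  51^23=54
  51^24=9
So 51^24 ≡ 9 (mod 61), giving n = 24.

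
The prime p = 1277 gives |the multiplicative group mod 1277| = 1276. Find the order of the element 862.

The order of 862 must divide p − 1 = 1276 = 2^2 · 11 · 29.
Divisors: 1, 2, 4, 11, 22, 29, 44, 58, 116, 319, 638, 1276.
Check each in increasing order: 862^1 ≡ 862;  862^2 ≡ 1107;  862^4 ≡ 806;  862^11 ≡ 1198;  862^22 ≡ 1133;  862^29 ≡ 350;  862^44 ≡ 304;  862^58 ≡ 1185;  862^116 ≡ 802;  862^319 ≡ 1.
Smallest exponent giving 1 is 319.

319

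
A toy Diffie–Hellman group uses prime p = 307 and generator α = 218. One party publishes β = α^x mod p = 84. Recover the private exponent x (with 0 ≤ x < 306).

5

Baby-step giant-step with m = ceil(sqrt(306)) = 18.
Baby table (218^j mod 307 for j=0..17):
  0:1  1:218  2:246  3:210  4:37  5:84  6:199  7:95
  8:141  9:38  10:302  11:138  12:305  13:178  14:122  15:194
  16:233  17:139
Giant step factor: 218^(-18) ≡ 280 (mod 307).
Scan 84·280^i mod 307 for i = 0, 1, …:
  i=0: 84
Match at i=0, j=5: x = 0·18 + 5 = 5.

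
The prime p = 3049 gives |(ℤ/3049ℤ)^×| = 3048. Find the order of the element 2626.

3048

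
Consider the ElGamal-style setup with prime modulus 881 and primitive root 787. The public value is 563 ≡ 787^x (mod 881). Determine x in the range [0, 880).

Baby-step giant-step with m = ceil(sqrt(880)) = 30.
Baby table (787^j mod 881 for j=0..29):
  0:1  1:787  2:26  3:199  4:676  5:769  6:837  7:612
  8:618  9:54  10:210  11:523  12:174  13:383  14:119  15:267
  16:451  17:775  18:273  19:768  20:50  21:586  22:419  23:259
  24:322  25:567  26:443  27:646  28:65  29:57
Giant step factor: 787^(-30) ≡ 208 (mod 881).
Scan 563·208^i mod 881 for i = 0, 1, …:
  i=0: 563   i=1: 812   i=2: 625   i=3: 493
  i=4: 348   i=5: 142   i=6: 463   i=7: 275
  i=8: 816   i=9: 576     …   i=22: 607
  i=23: 273
Match at i=23, j=18: x = 23·30 + 18 = 708.

708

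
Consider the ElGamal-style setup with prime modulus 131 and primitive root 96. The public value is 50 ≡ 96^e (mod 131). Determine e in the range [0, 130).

89

Baby-step giant-step with m = ceil(sqrt(130)) = 12.
Baby table (96^j mod 131 for j=0..11):
  0:1  1:96  2:46  3:93  4:20  5:86  6:3  7:26
  8:7  9:17  10:60  11:127
Giant step factor: 96^(-12) ≡ 102 (mod 131).
Scan 50·102^i mod 131 for i = 0, 1, …:
  i=0: 50   i=1: 122   i=2: 130   i=3: 29
  i=4: 76   i=5: 23   i=6: 119   i=7: 86
Match at i=7, j=5: e = 7·12 + 5 = 89.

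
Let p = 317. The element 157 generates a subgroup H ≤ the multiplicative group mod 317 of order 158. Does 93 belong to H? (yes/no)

93 ∈ ⟨157⟩ iff 93^158 ≡ 1 (mod 317), since |⟨157⟩| = 158.
93^158 mod 317 = 316.
Since 316 ≠ 1, 93 does not lie in the subgroup.

no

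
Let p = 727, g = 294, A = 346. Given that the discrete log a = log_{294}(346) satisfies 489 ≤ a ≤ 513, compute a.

Compute 294^489 mod 727 = 245, then multiply by 294 repeatedly:
  294^489=245  294^490=57  294^491=37  294^492=700  294^493=59
  294^494=625  294^495=546  294^496=584  294^497=124  294^498=106
  294^499=630  294^500=562  294^501=199  294^502=346
Found 346 at exponent 502.

502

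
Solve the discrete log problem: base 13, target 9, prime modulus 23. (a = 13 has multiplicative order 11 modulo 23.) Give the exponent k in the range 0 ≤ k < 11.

7

Successive powers of 13 modulo 23:
  13^0=1  13^1=13  13^2=8  13^3=12  13^4=18  13^5=4
  13^6=6  13^7=9
So 13^7 ≡ 9 (mod 23), giving k = 7.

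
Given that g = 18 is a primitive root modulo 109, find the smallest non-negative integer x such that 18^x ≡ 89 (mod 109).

80

Baby-step giant-step with m = ceil(sqrt(108)) = 11.
Baby table (18^j mod 109 for j=0..10):
  0:1  1:18  2:106  3:55  4:9  5:53  6:82  7:59
  8:81  9:41  10:84
Giant step factor: 18^(-11) ≡ 70 (mod 109).
Scan 89·70^i mod 109 for i = 0, 1, …:
  i=0: 89   i=1: 17   i=2: 100   i=3: 24
  i=4: 45   i=5: 98   i=6: 102   i=7: 55
Match at i=7, j=3: x = 7·11 + 3 = 80.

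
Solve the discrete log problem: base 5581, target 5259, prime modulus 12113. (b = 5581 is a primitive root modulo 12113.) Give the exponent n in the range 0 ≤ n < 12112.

Baby-step giant-step with m = ceil(sqrt(12112)) = 111.
Baby table (5581^j mod 12113 for j=0..110):
  0:1  1:5581  2:5038  3:2805  4:4709  5:7832  6:6688  7:5575
  8:7891  9:8916  10:12105  11:3804  12:8148  13:1786  14:10780  15:10022
  16:7061  17:3852  18:9550  19:1350  20:64  21:5907  22:7494  23:9938
  24:10664  25:4615  26:4077  27:5523  28:8391  29:1313  30:11601  31:1196
  32:613  33:5287  34:11592  35:11532  36:3723  37:4268  38:5550  39:1609
  40:4096  41:2545  42:7209  43:6156  44:4168  45:4648  46:6555  47:2195
  48:4052  49:11354  50:3571  51:3866  52:2893  53:11317  54:2995  55:11268
  56:8125  57:6666  58:3923  59:6072  60:7771  61:5411  62:1082  63:6368
  64:266  65:6760  66:7678  67:7237  68:4955  69:11989  70:10510  71:5164
  72:3457  73:9621  74:9985  75:6485  76:11254  77:2669  78:8812  79:992
  80:711  81:7140  82:8683  83:7823  84:4911  85:8685  86:6872  87:2874
  88:2182  89:4177  90:6425  91:3445  92:3214  93:10094  94:9164  95:3198
  96:5589  97:1234  98:6770  99:2923  100:9165  101:8779  102:10627  103:4039
  104:11479  105:10755  106:3740  107:2241  108:6405  109:842  110:11471
Giant step factor: 5581^(-111) ≡ 3313 (mod 12113).
Scan 5259·3313^i mod 12113 for i = 0, 1, …:
  i=0: 5259   i=1: 4573   i=2: 9099   i=3: 7843
  i=4: 1474   i=5: 1823   i=6: 7325   i=7: 5386
  i=8: 1369   i=9: 5235     …   i=40: 3263
  i=41: 5523
Match at i=41, j=27: n = 41·111 + 27 = 4578.

4578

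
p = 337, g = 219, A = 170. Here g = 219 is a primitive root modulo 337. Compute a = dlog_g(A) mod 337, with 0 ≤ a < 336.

22

Baby-step giant-step with m = ceil(sqrt(336)) = 19.
Baby table (219^j mod 337 for j=0..18):
  0:1  1:219  2:107  3:180  4:328  5:51  6:48  7:65
  8:81  9:215  10:242  11:89  12:282  13:87  14:181  15:210
  16:158  17:228  18:56
Giant step factor: 219^(-19) ≡ 120 (mod 337).
Scan 170·120^i mod 337 for i = 0, 1, …:
  i=0: 170   i=1: 180
Match at i=1, j=3: a = 1·19 + 3 = 22.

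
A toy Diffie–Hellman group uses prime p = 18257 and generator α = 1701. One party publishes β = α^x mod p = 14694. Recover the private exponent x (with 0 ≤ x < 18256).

10916

Baby-step giant-step with m = ceil(sqrt(18256)) = 136.
Baby table (1701^j mod 18257 for j=0..135):
  0:1  1:1701  2:8795  3:7812  4:15373  5:5449  6:12450  7:17587
  8:10521  9:4361  10:5719  11:15295  12:570  13:1949  14:10732  15:16389
  16:17507  17:2240  18:12784  19:1497  20:8674  21:2818  22:10084  23:9561
  24:14531  25:15510  26:1145  27:12403  28:10668  29:17067  30:2337  31:13468
  32:14790  33:17901  34:15182  35:9184  36:12249  37:4312  38:13655  39:4251
  40:1179  41:15466  42:17586  43:8820  44:13823  45:16164  46:18179  47:13378
  48:7756  49:11402  50:5868  51:13146  52:14778  53:15746  54:927  55:6725
  56:10343  57:11952  58:10311  59:12291  60:2726  61:17905  62:3729  63:7850
  64:6983  65:11033  66:17194  67:17537  68:16756  69:2779  70:16773  71:13439
  72:1975  73:187  74:7718  75:1535  76:284  77:8402  78:14828  79:9511
  80:2509  81:13928  82:12199  83:10547  84:12073  85:15305  86:17580  87:16871
  88:15824  89:5806  90:17226  91:17198  92:6084  93:15422  94:15770  95:5237
  96:16978  97:15261  98:15764  99:13288  100:722  101:4903  102:14811  103:17108
  104:17307  105:8923  106:6456  107:9199  108:1250  109:8438  110:3036  111:15762
  112:9886  113:1389  114:7536  115:2322  116:6210  117:10664  118:10263  119:3671
  120:477  121:8069  122:14362  123:1896  124:11864  125:6679  126:5125  127:9036
  128:16099  129:17156  130:7670  131:11172  132:16292  133:16823  134:7204  135:3557
Giant step factor: 1701^(-136) ≡ 4983 (mod 18257).
Scan 14694·4983^i mod 18257 for i = 0, 1, …:
  i=0: 14694   i=1: 9632   i=2: 16860   i=3: 12923
  i=4: 2870   i=5: 5979   i=6: 16190   i=7: 15344
  i=8: 17093   i=9: 5514     …   i=79: 1904
  i=80: 12249
Match at i=80, j=36: x = 80·136 + 36 = 10916.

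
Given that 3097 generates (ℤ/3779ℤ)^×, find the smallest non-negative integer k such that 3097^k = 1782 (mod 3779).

575

Baby-step giant-step with m = ceil(sqrt(3778)) = 62.
Baby table (3097^j mod 3779 for j=0..61):
  0:1  1:3097  2:307  3:2250  4:3553  5:2972  6:2419  7:1665
  8:1949  9:990  10:1261  11:1610  12:1669  13:3000  14:2218  15:2703
  16:706  17:2220  18:1339  19:1320  20:2941  21:887  22:3485  23:221
  24:438  25:3604  26:2201  27:2960  28:3045  29:1760  30:1402  31:3702
  32:3387  33:2814  34:584  35:2286  36:1675  37:2687  38:281  39:1087
  40:3129  41:1157  42:737  43:3752  44:3298  45:3048  46:3493  47:2323
  48:2894  49:2709  50:393  51:283  52:3502  53:3743  54:1878  55:285
  56:2138  57:578  58:2599  59:3612  60:524  61:1637
Giant step factor: 3097^(-62) ≡ 2691 (mod 3779).
Scan 1782·2691^i mod 3779 for i = 0, 1, …:
  i=0: 1782   i=1: 3590   i=2: 1566   i=3: 521
  i=4: 2   i=5: 1603   i=6: 1834   i=7: 3699
  i=8: 123   i=9: 2220
Match at i=9, j=17: k = 9·62 + 17 = 575.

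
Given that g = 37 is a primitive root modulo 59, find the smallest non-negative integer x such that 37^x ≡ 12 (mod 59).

2

Successive powers of 37 modulo 59:
  37^0=1  37^1=37  37^2=12
So 37^2 ≡ 12 (mod 59), giving x = 2.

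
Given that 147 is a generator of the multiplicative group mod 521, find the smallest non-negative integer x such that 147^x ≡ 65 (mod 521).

422

Baby-step giant-step with m = ceil(sqrt(520)) = 23.
Baby table (147^j mod 521 for j=0..22):
  0:1  1:147  2:248  3:507  4:26  5:175  6:196  7:157
  8:155  9:382  10:407  11:435  12:383  13:33  14:162  15:369
  16:59  17:337  18:44  19:216  20:492  21:426  22:102
Giant step factor: 147^(-23) ≡ 299 (mod 521).
Scan 65·299^i mod 521 for i = 0, 1, …:
  i=0: 65   i=1: 158   i=2: 352   i=3: 6
  i=4: 231   i=5: 297   i=6: 233   i=7: 374
  i=8: 332   i=9: 278     …   i=17: 410
  i=18: 155
Match at i=18, j=8: x = 18·23 + 8 = 422.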